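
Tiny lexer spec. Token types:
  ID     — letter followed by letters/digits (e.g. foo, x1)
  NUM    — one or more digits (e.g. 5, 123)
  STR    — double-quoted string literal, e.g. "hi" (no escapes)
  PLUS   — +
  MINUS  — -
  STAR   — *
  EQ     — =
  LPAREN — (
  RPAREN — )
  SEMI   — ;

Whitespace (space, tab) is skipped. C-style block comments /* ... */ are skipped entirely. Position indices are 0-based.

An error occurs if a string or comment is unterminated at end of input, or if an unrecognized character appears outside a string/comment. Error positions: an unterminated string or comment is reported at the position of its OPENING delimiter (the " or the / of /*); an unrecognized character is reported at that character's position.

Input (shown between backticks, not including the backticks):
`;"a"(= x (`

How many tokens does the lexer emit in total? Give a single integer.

pos=0: emit SEMI ';'
pos=1: enter STRING mode
pos=1: emit STR "a" (now at pos=4)
pos=4: emit LPAREN '('
pos=5: emit EQ '='
pos=7: emit ID 'x' (now at pos=8)
pos=9: emit LPAREN '('
DONE. 6 tokens: [SEMI, STR, LPAREN, EQ, ID, LPAREN]

Answer: 6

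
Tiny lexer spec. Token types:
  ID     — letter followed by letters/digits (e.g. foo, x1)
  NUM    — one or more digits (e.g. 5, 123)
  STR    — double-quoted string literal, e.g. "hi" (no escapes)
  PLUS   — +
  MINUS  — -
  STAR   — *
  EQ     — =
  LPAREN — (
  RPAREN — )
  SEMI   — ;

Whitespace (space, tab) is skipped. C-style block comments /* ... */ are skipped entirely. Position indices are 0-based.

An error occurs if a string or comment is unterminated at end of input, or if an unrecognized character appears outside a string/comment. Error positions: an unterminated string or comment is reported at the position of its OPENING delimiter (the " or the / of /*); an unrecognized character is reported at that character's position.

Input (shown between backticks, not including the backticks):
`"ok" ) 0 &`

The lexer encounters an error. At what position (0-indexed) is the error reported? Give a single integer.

Answer: 9

Derivation:
pos=0: enter STRING mode
pos=0: emit STR "ok" (now at pos=4)
pos=5: emit RPAREN ')'
pos=7: emit NUM '0' (now at pos=8)
pos=9: ERROR — unrecognized char '&'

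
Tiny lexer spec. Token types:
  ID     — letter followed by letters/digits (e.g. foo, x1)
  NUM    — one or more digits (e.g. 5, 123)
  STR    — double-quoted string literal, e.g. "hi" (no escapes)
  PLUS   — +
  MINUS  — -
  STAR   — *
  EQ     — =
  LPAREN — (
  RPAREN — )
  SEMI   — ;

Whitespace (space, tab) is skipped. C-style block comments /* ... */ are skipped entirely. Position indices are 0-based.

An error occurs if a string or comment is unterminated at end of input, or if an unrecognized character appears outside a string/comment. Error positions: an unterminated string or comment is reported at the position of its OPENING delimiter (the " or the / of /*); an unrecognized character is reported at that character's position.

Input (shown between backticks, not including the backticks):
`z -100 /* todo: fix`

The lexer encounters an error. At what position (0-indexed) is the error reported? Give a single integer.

pos=0: emit ID 'z' (now at pos=1)
pos=2: emit MINUS '-'
pos=3: emit NUM '100' (now at pos=6)
pos=7: enter COMMENT mode (saw '/*')
pos=7: ERROR — unterminated comment (reached EOF)

Answer: 7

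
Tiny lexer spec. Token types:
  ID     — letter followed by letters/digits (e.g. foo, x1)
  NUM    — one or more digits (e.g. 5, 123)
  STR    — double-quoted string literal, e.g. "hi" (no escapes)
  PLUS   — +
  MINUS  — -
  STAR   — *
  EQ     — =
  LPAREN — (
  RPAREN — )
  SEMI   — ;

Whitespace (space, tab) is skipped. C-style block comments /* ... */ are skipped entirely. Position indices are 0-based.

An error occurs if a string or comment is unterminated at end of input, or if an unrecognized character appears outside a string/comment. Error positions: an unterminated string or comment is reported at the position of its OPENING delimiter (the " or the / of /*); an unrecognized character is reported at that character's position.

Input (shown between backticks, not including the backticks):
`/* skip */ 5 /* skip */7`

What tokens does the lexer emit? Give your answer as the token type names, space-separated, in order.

Answer: NUM NUM

Derivation:
pos=0: enter COMMENT mode (saw '/*')
exit COMMENT mode (now at pos=10)
pos=11: emit NUM '5' (now at pos=12)
pos=13: enter COMMENT mode (saw '/*')
exit COMMENT mode (now at pos=23)
pos=23: emit NUM '7' (now at pos=24)
DONE. 2 tokens: [NUM, NUM]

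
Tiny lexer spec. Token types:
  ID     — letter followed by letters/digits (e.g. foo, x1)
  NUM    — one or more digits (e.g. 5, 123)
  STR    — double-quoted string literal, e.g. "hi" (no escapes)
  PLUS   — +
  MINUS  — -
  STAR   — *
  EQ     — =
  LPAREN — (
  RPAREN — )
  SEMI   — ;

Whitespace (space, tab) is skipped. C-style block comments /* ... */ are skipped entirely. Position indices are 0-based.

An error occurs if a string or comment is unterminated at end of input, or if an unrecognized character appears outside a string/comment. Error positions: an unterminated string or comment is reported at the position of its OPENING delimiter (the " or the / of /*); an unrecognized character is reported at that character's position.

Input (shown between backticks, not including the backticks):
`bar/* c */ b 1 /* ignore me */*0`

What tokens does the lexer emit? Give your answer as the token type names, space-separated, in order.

pos=0: emit ID 'bar' (now at pos=3)
pos=3: enter COMMENT mode (saw '/*')
exit COMMENT mode (now at pos=10)
pos=11: emit ID 'b' (now at pos=12)
pos=13: emit NUM '1' (now at pos=14)
pos=15: enter COMMENT mode (saw '/*')
exit COMMENT mode (now at pos=30)
pos=30: emit STAR '*'
pos=31: emit NUM '0' (now at pos=32)
DONE. 5 tokens: [ID, ID, NUM, STAR, NUM]

Answer: ID ID NUM STAR NUM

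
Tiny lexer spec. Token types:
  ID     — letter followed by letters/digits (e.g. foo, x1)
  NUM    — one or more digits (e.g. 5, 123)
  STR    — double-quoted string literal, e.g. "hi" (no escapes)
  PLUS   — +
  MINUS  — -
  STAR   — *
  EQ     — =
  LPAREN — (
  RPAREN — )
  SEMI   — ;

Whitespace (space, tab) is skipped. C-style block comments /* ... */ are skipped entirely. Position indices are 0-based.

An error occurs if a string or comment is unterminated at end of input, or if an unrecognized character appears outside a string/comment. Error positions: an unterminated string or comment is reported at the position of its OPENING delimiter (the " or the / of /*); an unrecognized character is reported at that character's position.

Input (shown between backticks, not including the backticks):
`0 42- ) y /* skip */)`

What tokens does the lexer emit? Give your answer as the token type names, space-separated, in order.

Answer: NUM NUM MINUS RPAREN ID RPAREN

Derivation:
pos=0: emit NUM '0' (now at pos=1)
pos=2: emit NUM '42' (now at pos=4)
pos=4: emit MINUS '-'
pos=6: emit RPAREN ')'
pos=8: emit ID 'y' (now at pos=9)
pos=10: enter COMMENT mode (saw '/*')
exit COMMENT mode (now at pos=20)
pos=20: emit RPAREN ')'
DONE. 6 tokens: [NUM, NUM, MINUS, RPAREN, ID, RPAREN]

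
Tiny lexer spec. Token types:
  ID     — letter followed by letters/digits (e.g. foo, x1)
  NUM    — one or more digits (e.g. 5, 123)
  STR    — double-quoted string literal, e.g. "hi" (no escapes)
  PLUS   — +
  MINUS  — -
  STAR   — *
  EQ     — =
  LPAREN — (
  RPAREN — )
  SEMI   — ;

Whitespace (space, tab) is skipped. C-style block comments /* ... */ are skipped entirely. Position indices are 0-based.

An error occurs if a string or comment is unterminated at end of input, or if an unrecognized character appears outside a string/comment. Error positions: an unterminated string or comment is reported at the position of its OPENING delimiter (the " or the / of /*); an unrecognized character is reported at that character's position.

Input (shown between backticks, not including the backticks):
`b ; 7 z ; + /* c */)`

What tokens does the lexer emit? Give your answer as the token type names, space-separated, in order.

pos=0: emit ID 'b' (now at pos=1)
pos=2: emit SEMI ';'
pos=4: emit NUM '7' (now at pos=5)
pos=6: emit ID 'z' (now at pos=7)
pos=8: emit SEMI ';'
pos=10: emit PLUS '+'
pos=12: enter COMMENT mode (saw '/*')
exit COMMENT mode (now at pos=19)
pos=19: emit RPAREN ')'
DONE. 7 tokens: [ID, SEMI, NUM, ID, SEMI, PLUS, RPAREN]

Answer: ID SEMI NUM ID SEMI PLUS RPAREN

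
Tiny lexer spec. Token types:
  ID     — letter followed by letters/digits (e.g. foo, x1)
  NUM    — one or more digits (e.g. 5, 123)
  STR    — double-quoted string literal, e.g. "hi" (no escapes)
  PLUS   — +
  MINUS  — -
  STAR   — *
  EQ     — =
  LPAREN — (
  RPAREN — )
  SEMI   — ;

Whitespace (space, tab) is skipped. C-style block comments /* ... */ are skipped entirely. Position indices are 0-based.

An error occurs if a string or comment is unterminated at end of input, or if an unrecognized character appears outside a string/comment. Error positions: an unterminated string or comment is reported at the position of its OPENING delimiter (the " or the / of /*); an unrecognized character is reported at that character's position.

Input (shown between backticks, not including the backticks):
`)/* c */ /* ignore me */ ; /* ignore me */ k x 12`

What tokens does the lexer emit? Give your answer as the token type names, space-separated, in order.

Answer: RPAREN SEMI ID ID NUM

Derivation:
pos=0: emit RPAREN ')'
pos=1: enter COMMENT mode (saw '/*')
exit COMMENT mode (now at pos=8)
pos=9: enter COMMENT mode (saw '/*')
exit COMMENT mode (now at pos=24)
pos=25: emit SEMI ';'
pos=27: enter COMMENT mode (saw '/*')
exit COMMENT mode (now at pos=42)
pos=43: emit ID 'k' (now at pos=44)
pos=45: emit ID 'x' (now at pos=46)
pos=47: emit NUM '12' (now at pos=49)
DONE. 5 tokens: [RPAREN, SEMI, ID, ID, NUM]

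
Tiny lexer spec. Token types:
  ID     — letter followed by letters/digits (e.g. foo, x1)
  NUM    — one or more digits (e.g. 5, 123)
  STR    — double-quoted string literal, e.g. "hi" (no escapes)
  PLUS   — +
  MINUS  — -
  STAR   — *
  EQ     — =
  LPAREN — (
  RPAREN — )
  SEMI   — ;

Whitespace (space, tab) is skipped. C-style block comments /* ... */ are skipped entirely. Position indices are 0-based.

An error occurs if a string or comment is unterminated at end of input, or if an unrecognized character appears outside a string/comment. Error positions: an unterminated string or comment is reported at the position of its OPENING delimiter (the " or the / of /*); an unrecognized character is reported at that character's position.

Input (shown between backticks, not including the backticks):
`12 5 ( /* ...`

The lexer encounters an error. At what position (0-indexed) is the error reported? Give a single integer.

pos=0: emit NUM '12' (now at pos=2)
pos=3: emit NUM '5' (now at pos=4)
pos=5: emit LPAREN '('
pos=7: enter COMMENT mode (saw '/*')
pos=7: ERROR — unterminated comment (reached EOF)

Answer: 7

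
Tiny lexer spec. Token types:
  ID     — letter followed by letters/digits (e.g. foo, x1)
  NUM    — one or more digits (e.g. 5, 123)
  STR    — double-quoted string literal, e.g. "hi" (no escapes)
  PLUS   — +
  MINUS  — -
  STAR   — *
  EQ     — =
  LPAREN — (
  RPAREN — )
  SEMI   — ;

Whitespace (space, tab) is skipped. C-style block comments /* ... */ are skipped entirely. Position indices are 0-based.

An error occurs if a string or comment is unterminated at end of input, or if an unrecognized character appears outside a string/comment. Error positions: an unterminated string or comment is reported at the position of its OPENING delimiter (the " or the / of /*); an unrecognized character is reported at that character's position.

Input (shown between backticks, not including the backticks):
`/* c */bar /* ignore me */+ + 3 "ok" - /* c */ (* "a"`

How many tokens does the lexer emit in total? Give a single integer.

Answer: 9

Derivation:
pos=0: enter COMMENT mode (saw '/*')
exit COMMENT mode (now at pos=7)
pos=7: emit ID 'bar' (now at pos=10)
pos=11: enter COMMENT mode (saw '/*')
exit COMMENT mode (now at pos=26)
pos=26: emit PLUS '+'
pos=28: emit PLUS '+'
pos=30: emit NUM '3' (now at pos=31)
pos=32: enter STRING mode
pos=32: emit STR "ok" (now at pos=36)
pos=37: emit MINUS '-'
pos=39: enter COMMENT mode (saw '/*')
exit COMMENT mode (now at pos=46)
pos=47: emit LPAREN '('
pos=48: emit STAR '*'
pos=50: enter STRING mode
pos=50: emit STR "a" (now at pos=53)
DONE. 9 tokens: [ID, PLUS, PLUS, NUM, STR, MINUS, LPAREN, STAR, STR]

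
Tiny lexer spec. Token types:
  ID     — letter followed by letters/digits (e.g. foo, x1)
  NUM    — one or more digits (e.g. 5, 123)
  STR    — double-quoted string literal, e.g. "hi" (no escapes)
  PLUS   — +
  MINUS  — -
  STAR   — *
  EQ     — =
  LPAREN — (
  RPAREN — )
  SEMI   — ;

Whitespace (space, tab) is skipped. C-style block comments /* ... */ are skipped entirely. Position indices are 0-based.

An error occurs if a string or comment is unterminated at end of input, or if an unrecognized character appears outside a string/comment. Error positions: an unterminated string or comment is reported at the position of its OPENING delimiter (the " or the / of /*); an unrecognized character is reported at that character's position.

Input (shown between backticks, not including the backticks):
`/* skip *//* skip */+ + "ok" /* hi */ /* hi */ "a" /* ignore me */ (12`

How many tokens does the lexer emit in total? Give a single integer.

Answer: 6

Derivation:
pos=0: enter COMMENT mode (saw '/*')
exit COMMENT mode (now at pos=10)
pos=10: enter COMMENT mode (saw '/*')
exit COMMENT mode (now at pos=20)
pos=20: emit PLUS '+'
pos=22: emit PLUS '+'
pos=24: enter STRING mode
pos=24: emit STR "ok" (now at pos=28)
pos=29: enter COMMENT mode (saw '/*')
exit COMMENT mode (now at pos=37)
pos=38: enter COMMENT mode (saw '/*')
exit COMMENT mode (now at pos=46)
pos=47: enter STRING mode
pos=47: emit STR "a" (now at pos=50)
pos=51: enter COMMENT mode (saw '/*')
exit COMMENT mode (now at pos=66)
pos=67: emit LPAREN '('
pos=68: emit NUM '12' (now at pos=70)
DONE. 6 tokens: [PLUS, PLUS, STR, STR, LPAREN, NUM]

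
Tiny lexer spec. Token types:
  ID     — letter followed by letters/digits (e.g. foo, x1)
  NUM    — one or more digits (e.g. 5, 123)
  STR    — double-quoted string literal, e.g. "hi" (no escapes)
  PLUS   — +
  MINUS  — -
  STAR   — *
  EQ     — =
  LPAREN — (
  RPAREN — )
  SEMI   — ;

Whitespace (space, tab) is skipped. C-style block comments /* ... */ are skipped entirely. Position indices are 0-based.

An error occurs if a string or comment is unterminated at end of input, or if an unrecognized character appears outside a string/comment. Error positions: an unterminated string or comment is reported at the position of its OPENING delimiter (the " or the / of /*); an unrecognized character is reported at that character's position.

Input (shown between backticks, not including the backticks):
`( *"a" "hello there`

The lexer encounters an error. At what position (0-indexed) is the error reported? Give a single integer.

Answer: 7

Derivation:
pos=0: emit LPAREN '('
pos=2: emit STAR '*'
pos=3: enter STRING mode
pos=3: emit STR "a" (now at pos=6)
pos=7: enter STRING mode
pos=7: ERROR — unterminated string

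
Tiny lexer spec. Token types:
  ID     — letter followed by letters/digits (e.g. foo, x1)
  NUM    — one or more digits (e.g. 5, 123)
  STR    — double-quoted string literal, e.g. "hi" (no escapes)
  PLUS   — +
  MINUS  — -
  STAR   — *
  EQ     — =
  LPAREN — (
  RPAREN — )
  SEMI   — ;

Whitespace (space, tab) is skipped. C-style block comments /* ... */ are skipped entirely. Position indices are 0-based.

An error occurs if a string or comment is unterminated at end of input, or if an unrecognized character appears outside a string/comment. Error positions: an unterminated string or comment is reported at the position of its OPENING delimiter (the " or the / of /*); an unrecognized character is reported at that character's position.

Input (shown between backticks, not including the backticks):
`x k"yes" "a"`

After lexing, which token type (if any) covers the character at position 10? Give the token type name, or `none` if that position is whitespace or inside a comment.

pos=0: emit ID 'x' (now at pos=1)
pos=2: emit ID 'k' (now at pos=3)
pos=3: enter STRING mode
pos=3: emit STR "yes" (now at pos=8)
pos=9: enter STRING mode
pos=9: emit STR "a" (now at pos=12)
DONE. 4 tokens: [ID, ID, STR, STR]
Position 10: char is 'a' -> STR

Answer: STR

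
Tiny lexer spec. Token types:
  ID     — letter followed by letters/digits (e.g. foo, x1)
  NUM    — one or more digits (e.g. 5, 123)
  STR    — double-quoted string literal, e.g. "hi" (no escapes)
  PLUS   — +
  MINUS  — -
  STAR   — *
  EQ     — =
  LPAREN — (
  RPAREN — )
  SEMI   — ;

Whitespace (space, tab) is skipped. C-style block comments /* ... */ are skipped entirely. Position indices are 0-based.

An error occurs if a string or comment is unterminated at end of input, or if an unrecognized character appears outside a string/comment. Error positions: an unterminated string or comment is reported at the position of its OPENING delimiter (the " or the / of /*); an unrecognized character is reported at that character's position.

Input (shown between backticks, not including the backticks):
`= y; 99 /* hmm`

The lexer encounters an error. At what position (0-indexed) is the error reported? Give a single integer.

pos=0: emit EQ '='
pos=2: emit ID 'y' (now at pos=3)
pos=3: emit SEMI ';'
pos=5: emit NUM '99' (now at pos=7)
pos=8: enter COMMENT mode (saw '/*')
pos=8: ERROR — unterminated comment (reached EOF)

Answer: 8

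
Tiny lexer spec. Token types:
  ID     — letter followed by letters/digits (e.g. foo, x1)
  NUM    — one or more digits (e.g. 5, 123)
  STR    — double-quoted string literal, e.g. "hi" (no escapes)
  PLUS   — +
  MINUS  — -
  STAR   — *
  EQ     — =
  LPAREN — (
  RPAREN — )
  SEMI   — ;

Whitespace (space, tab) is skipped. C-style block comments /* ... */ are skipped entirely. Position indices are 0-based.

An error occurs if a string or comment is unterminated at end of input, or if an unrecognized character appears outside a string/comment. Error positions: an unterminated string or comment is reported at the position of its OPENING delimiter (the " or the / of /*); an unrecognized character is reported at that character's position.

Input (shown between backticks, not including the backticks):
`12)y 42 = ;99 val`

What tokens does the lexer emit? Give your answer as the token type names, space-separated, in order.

Answer: NUM RPAREN ID NUM EQ SEMI NUM ID

Derivation:
pos=0: emit NUM '12' (now at pos=2)
pos=2: emit RPAREN ')'
pos=3: emit ID 'y' (now at pos=4)
pos=5: emit NUM '42' (now at pos=7)
pos=8: emit EQ '='
pos=10: emit SEMI ';'
pos=11: emit NUM '99' (now at pos=13)
pos=14: emit ID 'val' (now at pos=17)
DONE. 8 tokens: [NUM, RPAREN, ID, NUM, EQ, SEMI, NUM, ID]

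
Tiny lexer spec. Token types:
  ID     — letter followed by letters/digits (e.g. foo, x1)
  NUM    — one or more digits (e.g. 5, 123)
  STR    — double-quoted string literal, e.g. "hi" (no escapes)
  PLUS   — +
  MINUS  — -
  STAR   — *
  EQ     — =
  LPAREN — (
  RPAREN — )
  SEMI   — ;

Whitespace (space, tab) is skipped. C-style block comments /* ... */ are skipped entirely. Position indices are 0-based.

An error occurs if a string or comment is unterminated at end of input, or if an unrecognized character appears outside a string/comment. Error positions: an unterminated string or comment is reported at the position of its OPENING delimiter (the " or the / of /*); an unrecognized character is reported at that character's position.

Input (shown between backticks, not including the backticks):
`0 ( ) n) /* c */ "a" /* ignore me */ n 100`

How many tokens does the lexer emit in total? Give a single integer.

Answer: 8

Derivation:
pos=0: emit NUM '0' (now at pos=1)
pos=2: emit LPAREN '('
pos=4: emit RPAREN ')'
pos=6: emit ID 'n' (now at pos=7)
pos=7: emit RPAREN ')'
pos=9: enter COMMENT mode (saw '/*')
exit COMMENT mode (now at pos=16)
pos=17: enter STRING mode
pos=17: emit STR "a" (now at pos=20)
pos=21: enter COMMENT mode (saw '/*')
exit COMMENT mode (now at pos=36)
pos=37: emit ID 'n' (now at pos=38)
pos=39: emit NUM '100' (now at pos=42)
DONE. 8 tokens: [NUM, LPAREN, RPAREN, ID, RPAREN, STR, ID, NUM]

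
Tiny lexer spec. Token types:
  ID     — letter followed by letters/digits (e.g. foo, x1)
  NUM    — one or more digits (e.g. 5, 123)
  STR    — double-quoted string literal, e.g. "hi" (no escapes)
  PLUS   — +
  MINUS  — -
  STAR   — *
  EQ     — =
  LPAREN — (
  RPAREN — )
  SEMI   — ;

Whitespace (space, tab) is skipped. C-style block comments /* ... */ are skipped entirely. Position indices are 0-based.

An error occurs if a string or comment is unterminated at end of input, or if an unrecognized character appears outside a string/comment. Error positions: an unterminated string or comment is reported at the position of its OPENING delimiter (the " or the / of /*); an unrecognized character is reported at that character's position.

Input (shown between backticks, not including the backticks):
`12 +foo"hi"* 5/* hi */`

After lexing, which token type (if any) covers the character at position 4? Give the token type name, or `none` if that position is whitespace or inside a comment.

pos=0: emit NUM '12' (now at pos=2)
pos=3: emit PLUS '+'
pos=4: emit ID 'foo' (now at pos=7)
pos=7: enter STRING mode
pos=7: emit STR "hi" (now at pos=11)
pos=11: emit STAR '*'
pos=13: emit NUM '5' (now at pos=14)
pos=14: enter COMMENT mode (saw '/*')
exit COMMENT mode (now at pos=22)
DONE. 6 tokens: [NUM, PLUS, ID, STR, STAR, NUM]
Position 4: char is 'f' -> ID

Answer: ID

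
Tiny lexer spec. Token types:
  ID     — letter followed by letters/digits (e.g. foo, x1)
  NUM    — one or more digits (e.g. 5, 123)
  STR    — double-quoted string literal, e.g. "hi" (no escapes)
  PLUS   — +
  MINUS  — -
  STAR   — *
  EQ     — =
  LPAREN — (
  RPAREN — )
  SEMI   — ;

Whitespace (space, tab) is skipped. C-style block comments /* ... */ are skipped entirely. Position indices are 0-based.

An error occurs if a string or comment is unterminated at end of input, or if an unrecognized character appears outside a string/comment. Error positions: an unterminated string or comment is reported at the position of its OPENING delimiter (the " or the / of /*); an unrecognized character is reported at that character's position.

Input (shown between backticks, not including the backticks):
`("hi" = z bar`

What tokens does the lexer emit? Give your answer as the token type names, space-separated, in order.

Answer: LPAREN STR EQ ID ID

Derivation:
pos=0: emit LPAREN '('
pos=1: enter STRING mode
pos=1: emit STR "hi" (now at pos=5)
pos=6: emit EQ '='
pos=8: emit ID 'z' (now at pos=9)
pos=10: emit ID 'bar' (now at pos=13)
DONE. 5 tokens: [LPAREN, STR, EQ, ID, ID]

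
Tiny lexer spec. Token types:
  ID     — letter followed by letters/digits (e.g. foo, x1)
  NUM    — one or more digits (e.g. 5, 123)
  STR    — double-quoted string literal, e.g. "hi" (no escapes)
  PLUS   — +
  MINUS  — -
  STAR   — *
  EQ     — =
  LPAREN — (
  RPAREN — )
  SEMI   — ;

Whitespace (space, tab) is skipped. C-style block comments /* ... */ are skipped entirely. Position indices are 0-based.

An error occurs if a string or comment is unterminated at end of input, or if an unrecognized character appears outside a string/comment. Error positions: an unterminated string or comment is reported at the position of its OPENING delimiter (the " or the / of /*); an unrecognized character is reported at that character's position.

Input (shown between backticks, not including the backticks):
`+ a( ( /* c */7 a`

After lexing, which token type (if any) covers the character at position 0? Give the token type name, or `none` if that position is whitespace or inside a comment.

pos=0: emit PLUS '+'
pos=2: emit ID 'a' (now at pos=3)
pos=3: emit LPAREN '('
pos=5: emit LPAREN '('
pos=7: enter COMMENT mode (saw '/*')
exit COMMENT mode (now at pos=14)
pos=14: emit NUM '7' (now at pos=15)
pos=16: emit ID 'a' (now at pos=17)
DONE. 6 tokens: [PLUS, ID, LPAREN, LPAREN, NUM, ID]
Position 0: char is '+' -> PLUS

Answer: PLUS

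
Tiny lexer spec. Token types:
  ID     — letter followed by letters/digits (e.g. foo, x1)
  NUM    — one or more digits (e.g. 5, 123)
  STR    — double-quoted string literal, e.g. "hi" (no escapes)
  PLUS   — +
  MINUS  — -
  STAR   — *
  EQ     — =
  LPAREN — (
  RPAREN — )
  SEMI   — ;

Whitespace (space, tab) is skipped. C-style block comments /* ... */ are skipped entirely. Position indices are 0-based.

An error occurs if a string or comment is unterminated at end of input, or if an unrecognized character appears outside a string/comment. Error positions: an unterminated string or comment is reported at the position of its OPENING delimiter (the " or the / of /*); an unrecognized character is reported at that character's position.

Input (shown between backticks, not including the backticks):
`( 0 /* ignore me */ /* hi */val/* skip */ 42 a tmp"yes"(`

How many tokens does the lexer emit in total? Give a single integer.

Answer: 8

Derivation:
pos=0: emit LPAREN '('
pos=2: emit NUM '0' (now at pos=3)
pos=4: enter COMMENT mode (saw '/*')
exit COMMENT mode (now at pos=19)
pos=20: enter COMMENT mode (saw '/*')
exit COMMENT mode (now at pos=28)
pos=28: emit ID 'val' (now at pos=31)
pos=31: enter COMMENT mode (saw '/*')
exit COMMENT mode (now at pos=41)
pos=42: emit NUM '42' (now at pos=44)
pos=45: emit ID 'a' (now at pos=46)
pos=47: emit ID 'tmp' (now at pos=50)
pos=50: enter STRING mode
pos=50: emit STR "yes" (now at pos=55)
pos=55: emit LPAREN '('
DONE. 8 tokens: [LPAREN, NUM, ID, NUM, ID, ID, STR, LPAREN]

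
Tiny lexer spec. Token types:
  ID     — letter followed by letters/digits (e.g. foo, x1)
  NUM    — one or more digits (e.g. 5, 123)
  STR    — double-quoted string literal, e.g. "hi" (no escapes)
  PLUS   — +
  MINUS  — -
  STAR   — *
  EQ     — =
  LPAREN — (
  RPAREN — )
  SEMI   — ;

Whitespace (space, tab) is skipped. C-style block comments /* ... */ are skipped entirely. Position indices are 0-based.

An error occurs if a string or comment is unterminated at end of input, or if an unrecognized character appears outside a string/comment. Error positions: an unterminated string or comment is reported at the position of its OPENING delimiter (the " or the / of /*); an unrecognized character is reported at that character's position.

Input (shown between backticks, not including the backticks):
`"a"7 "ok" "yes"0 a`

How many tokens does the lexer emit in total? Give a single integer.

pos=0: enter STRING mode
pos=0: emit STR "a" (now at pos=3)
pos=3: emit NUM '7' (now at pos=4)
pos=5: enter STRING mode
pos=5: emit STR "ok" (now at pos=9)
pos=10: enter STRING mode
pos=10: emit STR "yes" (now at pos=15)
pos=15: emit NUM '0' (now at pos=16)
pos=17: emit ID 'a' (now at pos=18)
DONE. 6 tokens: [STR, NUM, STR, STR, NUM, ID]

Answer: 6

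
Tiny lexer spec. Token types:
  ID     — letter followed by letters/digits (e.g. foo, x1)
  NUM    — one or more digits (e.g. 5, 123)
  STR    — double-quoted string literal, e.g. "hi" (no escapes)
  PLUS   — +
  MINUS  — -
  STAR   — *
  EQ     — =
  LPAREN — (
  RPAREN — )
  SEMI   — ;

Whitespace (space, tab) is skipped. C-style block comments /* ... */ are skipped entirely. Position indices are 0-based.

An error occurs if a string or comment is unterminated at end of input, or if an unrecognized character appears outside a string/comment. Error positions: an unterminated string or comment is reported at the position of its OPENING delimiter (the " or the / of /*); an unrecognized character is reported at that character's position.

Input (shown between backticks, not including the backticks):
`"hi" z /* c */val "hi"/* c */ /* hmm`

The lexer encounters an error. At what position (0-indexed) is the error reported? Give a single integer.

Answer: 30

Derivation:
pos=0: enter STRING mode
pos=0: emit STR "hi" (now at pos=4)
pos=5: emit ID 'z' (now at pos=6)
pos=7: enter COMMENT mode (saw '/*')
exit COMMENT mode (now at pos=14)
pos=14: emit ID 'val' (now at pos=17)
pos=18: enter STRING mode
pos=18: emit STR "hi" (now at pos=22)
pos=22: enter COMMENT mode (saw '/*')
exit COMMENT mode (now at pos=29)
pos=30: enter COMMENT mode (saw '/*')
pos=30: ERROR — unterminated comment (reached EOF)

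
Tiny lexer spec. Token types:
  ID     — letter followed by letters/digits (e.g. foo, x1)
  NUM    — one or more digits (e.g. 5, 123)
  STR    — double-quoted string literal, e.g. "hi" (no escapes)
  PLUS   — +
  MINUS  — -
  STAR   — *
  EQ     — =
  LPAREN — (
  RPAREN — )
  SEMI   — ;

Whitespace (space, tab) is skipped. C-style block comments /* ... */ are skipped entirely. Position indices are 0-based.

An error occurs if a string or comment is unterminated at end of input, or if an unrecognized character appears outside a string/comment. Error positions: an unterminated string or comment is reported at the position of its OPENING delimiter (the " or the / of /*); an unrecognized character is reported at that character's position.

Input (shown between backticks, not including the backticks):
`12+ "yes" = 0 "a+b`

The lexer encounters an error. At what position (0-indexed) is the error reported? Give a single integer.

Answer: 14

Derivation:
pos=0: emit NUM '12' (now at pos=2)
pos=2: emit PLUS '+'
pos=4: enter STRING mode
pos=4: emit STR "yes" (now at pos=9)
pos=10: emit EQ '='
pos=12: emit NUM '0' (now at pos=13)
pos=14: enter STRING mode
pos=14: ERROR — unterminated string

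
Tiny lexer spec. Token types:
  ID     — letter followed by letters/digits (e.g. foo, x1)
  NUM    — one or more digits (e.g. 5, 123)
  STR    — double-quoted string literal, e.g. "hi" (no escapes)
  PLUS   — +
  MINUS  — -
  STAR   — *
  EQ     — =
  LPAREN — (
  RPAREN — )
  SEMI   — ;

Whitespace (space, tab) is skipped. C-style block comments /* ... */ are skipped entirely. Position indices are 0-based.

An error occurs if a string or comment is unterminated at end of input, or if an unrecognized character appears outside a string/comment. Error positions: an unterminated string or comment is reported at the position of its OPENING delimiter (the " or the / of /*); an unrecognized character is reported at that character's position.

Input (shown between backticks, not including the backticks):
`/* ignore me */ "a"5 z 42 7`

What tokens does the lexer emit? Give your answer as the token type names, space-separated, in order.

pos=0: enter COMMENT mode (saw '/*')
exit COMMENT mode (now at pos=15)
pos=16: enter STRING mode
pos=16: emit STR "a" (now at pos=19)
pos=19: emit NUM '5' (now at pos=20)
pos=21: emit ID 'z' (now at pos=22)
pos=23: emit NUM '42' (now at pos=25)
pos=26: emit NUM '7' (now at pos=27)
DONE. 5 tokens: [STR, NUM, ID, NUM, NUM]

Answer: STR NUM ID NUM NUM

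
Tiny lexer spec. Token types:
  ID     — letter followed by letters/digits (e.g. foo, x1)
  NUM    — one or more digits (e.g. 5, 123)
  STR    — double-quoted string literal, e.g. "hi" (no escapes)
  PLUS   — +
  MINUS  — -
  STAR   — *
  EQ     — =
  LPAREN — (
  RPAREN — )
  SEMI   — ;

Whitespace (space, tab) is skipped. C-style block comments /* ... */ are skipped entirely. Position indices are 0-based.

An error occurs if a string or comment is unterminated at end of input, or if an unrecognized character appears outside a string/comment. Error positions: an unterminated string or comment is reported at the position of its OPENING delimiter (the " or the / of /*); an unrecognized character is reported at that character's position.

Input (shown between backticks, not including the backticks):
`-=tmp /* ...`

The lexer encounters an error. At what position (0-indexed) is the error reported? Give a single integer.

Answer: 6

Derivation:
pos=0: emit MINUS '-'
pos=1: emit EQ '='
pos=2: emit ID 'tmp' (now at pos=5)
pos=6: enter COMMENT mode (saw '/*')
pos=6: ERROR — unterminated comment (reached EOF)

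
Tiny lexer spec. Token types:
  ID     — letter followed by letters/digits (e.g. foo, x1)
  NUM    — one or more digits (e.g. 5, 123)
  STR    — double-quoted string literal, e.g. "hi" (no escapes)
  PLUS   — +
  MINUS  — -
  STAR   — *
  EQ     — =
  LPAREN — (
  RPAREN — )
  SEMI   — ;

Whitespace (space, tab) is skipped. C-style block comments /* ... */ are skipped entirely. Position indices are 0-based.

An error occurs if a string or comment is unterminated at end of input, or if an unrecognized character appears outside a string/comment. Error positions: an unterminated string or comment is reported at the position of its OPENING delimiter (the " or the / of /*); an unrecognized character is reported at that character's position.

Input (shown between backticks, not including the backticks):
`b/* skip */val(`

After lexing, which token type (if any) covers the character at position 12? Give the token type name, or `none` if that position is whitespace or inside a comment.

Answer: ID

Derivation:
pos=0: emit ID 'b' (now at pos=1)
pos=1: enter COMMENT mode (saw '/*')
exit COMMENT mode (now at pos=11)
pos=11: emit ID 'val' (now at pos=14)
pos=14: emit LPAREN '('
DONE. 3 tokens: [ID, ID, LPAREN]
Position 12: char is 'a' -> ID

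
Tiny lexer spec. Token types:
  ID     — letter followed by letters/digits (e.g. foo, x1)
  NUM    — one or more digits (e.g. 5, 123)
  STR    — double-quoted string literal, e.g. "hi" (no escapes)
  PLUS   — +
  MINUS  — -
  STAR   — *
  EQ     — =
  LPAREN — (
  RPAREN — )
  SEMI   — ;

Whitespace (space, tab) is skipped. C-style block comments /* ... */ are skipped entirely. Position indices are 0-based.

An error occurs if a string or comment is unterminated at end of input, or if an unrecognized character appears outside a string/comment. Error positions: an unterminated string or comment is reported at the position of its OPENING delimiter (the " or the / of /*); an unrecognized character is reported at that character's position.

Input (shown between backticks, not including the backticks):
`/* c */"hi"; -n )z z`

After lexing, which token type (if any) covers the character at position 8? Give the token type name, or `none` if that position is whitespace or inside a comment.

Answer: STR

Derivation:
pos=0: enter COMMENT mode (saw '/*')
exit COMMENT mode (now at pos=7)
pos=7: enter STRING mode
pos=7: emit STR "hi" (now at pos=11)
pos=11: emit SEMI ';'
pos=13: emit MINUS '-'
pos=14: emit ID 'n' (now at pos=15)
pos=16: emit RPAREN ')'
pos=17: emit ID 'z' (now at pos=18)
pos=19: emit ID 'z' (now at pos=20)
DONE. 7 tokens: [STR, SEMI, MINUS, ID, RPAREN, ID, ID]
Position 8: char is 'h' -> STR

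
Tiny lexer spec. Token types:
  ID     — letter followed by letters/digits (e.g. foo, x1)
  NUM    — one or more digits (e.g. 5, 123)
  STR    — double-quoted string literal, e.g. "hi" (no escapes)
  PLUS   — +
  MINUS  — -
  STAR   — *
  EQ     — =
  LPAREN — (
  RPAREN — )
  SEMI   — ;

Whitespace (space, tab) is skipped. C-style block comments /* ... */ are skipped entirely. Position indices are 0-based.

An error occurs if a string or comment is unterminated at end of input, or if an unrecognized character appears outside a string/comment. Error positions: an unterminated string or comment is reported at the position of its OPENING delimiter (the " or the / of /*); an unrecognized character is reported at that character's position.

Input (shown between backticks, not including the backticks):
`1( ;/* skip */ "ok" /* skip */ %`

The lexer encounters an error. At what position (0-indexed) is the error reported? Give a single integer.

Answer: 31

Derivation:
pos=0: emit NUM '1' (now at pos=1)
pos=1: emit LPAREN '('
pos=3: emit SEMI ';'
pos=4: enter COMMENT mode (saw '/*')
exit COMMENT mode (now at pos=14)
pos=15: enter STRING mode
pos=15: emit STR "ok" (now at pos=19)
pos=20: enter COMMENT mode (saw '/*')
exit COMMENT mode (now at pos=30)
pos=31: ERROR — unrecognized char '%'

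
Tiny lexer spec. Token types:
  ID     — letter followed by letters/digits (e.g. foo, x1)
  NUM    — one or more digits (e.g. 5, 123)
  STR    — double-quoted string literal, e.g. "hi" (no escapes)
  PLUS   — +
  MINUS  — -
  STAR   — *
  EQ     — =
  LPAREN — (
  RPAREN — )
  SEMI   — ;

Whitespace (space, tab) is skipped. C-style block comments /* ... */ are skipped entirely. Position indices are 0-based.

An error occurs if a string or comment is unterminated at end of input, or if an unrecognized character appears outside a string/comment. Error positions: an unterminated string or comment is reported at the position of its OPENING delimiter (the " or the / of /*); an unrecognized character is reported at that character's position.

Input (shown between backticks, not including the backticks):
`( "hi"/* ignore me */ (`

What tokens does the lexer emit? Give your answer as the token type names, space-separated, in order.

pos=0: emit LPAREN '('
pos=2: enter STRING mode
pos=2: emit STR "hi" (now at pos=6)
pos=6: enter COMMENT mode (saw '/*')
exit COMMENT mode (now at pos=21)
pos=22: emit LPAREN '('
DONE. 3 tokens: [LPAREN, STR, LPAREN]

Answer: LPAREN STR LPAREN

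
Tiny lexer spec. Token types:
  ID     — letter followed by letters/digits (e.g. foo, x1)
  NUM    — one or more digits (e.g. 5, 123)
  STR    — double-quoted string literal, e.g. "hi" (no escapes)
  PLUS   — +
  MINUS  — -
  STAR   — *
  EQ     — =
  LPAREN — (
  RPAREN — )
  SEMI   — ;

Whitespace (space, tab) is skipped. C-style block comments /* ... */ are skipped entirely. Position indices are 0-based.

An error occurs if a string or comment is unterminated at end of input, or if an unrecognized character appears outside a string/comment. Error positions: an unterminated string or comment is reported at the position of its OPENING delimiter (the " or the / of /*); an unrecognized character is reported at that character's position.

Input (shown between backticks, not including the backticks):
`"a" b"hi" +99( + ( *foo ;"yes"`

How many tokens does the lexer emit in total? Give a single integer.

Answer: 12

Derivation:
pos=0: enter STRING mode
pos=0: emit STR "a" (now at pos=3)
pos=4: emit ID 'b' (now at pos=5)
pos=5: enter STRING mode
pos=5: emit STR "hi" (now at pos=9)
pos=10: emit PLUS '+'
pos=11: emit NUM '99' (now at pos=13)
pos=13: emit LPAREN '('
pos=15: emit PLUS '+'
pos=17: emit LPAREN '('
pos=19: emit STAR '*'
pos=20: emit ID 'foo' (now at pos=23)
pos=24: emit SEMI ';'
pos=25: enter STRING mode
pos=25: emit STR "yes" (now at pos=30)
DONE. 12 tokens: [STR, ID, STR, PLUS, NUM, LPAREN, PLUS, LPAREN, STAR, ID, SEMI, STR]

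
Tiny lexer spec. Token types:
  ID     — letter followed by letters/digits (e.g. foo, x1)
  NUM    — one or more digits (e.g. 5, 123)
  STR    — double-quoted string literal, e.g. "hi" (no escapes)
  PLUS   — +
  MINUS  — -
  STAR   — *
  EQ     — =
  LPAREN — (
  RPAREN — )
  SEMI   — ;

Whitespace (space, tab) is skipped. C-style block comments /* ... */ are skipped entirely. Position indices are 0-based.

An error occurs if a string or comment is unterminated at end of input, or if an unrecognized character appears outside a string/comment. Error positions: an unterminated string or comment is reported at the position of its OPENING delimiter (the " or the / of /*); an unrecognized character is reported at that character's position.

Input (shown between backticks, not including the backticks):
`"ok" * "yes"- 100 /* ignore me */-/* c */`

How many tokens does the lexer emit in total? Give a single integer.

pos=0: enter STRING mode
pos=0: emit STR "ok" (now at pos=4)
pos=5: emit STAR '*'
pos=7: enter STRING mode
pos=7: emit STR "yes" (now at pos=12)
pos=12: emit MINUS '-'
pos=14: emit NUM '100' (now at pos=17)
pos=18: enter COMMENT mode (saw '/*')
exit COMMENT mode (now at pos=33)
pos=33: emit MINUS '-'
pos=34: enter COMMENT mode (saw '/*')
exit COMMENT mode (now at pos=41)
DONE. 6 tokens: [STR, STAR, STR, MINUS, NUM, MINUS]

Answer: 6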